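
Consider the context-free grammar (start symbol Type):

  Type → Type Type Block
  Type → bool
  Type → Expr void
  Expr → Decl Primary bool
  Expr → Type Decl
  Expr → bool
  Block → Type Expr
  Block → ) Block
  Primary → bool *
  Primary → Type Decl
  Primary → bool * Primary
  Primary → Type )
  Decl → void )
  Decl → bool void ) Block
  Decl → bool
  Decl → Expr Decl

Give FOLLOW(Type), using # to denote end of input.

{ #, ), bool, void }

Type is the start symbol, so # ∈ FOLLOW(Type).
In Type → Type Type Block: add FIRST(Type Block) = { bool, void }.
In Type → Type Type Block: add FIRST(Block) = { ), bool, void }.
In Expr → Type Decl: add FIRST(Decl) = { bool, void }.
In Block → Type Expr: add FIRST(Expr) = { bool, void }.
In Primary → Type Decl: add FIRST(Decl) = { bool, void }.
In Primary → Type ): add FIRST()) = { ) }.
Union: FOLLOW(Type) = { #, ), bool, void }.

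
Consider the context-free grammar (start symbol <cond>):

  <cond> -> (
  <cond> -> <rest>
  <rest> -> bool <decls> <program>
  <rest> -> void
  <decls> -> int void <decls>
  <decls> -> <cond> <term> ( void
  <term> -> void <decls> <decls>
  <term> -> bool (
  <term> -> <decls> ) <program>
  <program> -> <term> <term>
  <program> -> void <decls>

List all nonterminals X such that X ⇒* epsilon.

No nonterminal has an empty production or an RHS whose symbols are all nullable.

{ } (none)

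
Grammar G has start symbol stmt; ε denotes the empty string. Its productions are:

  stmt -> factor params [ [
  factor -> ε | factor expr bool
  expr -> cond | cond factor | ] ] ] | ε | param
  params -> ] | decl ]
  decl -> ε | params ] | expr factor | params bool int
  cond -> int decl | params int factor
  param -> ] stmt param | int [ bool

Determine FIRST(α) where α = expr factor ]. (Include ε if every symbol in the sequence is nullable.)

{ ], bool, int }

Add FIRST(expr)\{ε} = { ], bool, int }; expr is nullable, continue.
Add FIRST(factor)\{ε} = { ], bool, int }; factor is nullable, continue.
] is a terminal; add {]} and stop.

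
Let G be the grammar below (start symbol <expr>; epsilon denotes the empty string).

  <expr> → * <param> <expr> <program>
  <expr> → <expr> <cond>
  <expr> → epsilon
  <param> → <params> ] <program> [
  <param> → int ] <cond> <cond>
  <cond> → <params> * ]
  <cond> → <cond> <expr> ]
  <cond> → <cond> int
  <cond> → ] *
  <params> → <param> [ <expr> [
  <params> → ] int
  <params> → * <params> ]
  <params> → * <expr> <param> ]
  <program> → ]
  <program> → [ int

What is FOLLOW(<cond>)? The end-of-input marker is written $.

In <expr> → <expr> <cond>: <cond> is at the end, add FOLLOW(<expr>) = { $, *, [, ], int }.
In <param> → int ] <cond> <cond>: add FIRST(<cond>) = { *, ], int }.
In <param> → int ] <cond> <cond>: <cond> is at the end, add FOLLOW(<param>) = { *, [, ], int }.
In <cond> → <cond> <expr> ]: add FIRST(<expr> ]) = { *, ], int }.
In <cond> → <cond> int: add FIRST(int) = { int }.
Union: FOLLOW(<cond>) = { $, *, [, ], int }.

{ $, *, [, ], int }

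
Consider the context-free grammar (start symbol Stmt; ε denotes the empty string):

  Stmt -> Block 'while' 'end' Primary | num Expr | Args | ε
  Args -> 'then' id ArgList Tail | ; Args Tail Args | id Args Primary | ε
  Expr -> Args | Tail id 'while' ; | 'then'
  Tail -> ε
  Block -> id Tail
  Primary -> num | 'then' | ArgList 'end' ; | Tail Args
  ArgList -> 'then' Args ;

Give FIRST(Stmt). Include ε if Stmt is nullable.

{ 'then', ;, id, num, ε }

From Stmt -> Block 'while' 'end' Primary: add FIRST(Block) = { id }.
Stmt -> num Expr contributes {num}.
From Stmt -> Args: add FIRST(Args) = { 'then', ;, id, ε } (including ε since Args is nullable).
Stmt -> ε contributes ε.
Union: FIRST(Stmt) = { 'then', ;, id, num, ε }.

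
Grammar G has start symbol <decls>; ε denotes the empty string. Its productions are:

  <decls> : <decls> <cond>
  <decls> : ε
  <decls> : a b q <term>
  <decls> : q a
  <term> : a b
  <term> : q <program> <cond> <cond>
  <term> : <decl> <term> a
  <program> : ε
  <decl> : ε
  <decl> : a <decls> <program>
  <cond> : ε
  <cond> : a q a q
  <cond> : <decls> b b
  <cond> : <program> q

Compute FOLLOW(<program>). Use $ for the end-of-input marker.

{ $, a, b, q }

In <term> : q <program> <cond> <cond>: add FIRST(<cond> <cond>)\{ε} = { a, b, q }.
  Since <cond> <cond> is nullable, also add FOLLOW(<term>) = { $, a, b, q }.
In <decl> : a <decls> <program>: <program> is at the end, add FOLLOW(<decl>) = { a, q }.
In <cond> : <program> q: add FIRST(q) = { q }.
Union: FOLLOW(<program>) = { $, a, b, q }.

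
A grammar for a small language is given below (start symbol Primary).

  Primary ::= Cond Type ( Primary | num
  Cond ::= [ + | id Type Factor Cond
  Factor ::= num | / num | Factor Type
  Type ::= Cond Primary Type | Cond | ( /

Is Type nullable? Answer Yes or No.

No nonterminal in this grammar is nullable.
No production of Type has an RHS whose symbols are all nullable, so Type is not nullable.

No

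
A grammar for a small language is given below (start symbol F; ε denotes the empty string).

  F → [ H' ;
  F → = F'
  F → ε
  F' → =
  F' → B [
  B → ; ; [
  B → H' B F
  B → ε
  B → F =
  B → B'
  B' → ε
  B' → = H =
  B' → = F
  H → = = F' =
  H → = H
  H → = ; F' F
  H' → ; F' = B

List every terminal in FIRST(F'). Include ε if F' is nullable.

{ ;, =, [ }

F' → = contributes {=}.
From F' → B [: B nullable, take FIRST(B) ∪ {[} = { ;, =, [ }.
Union: FIRST(F') = { ;, =, [ }.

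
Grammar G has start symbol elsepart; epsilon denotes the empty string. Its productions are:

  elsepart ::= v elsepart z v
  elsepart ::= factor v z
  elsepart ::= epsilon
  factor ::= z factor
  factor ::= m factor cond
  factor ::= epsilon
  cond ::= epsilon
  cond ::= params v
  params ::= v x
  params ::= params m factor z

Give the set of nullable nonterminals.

{ cond, elsepart, factor }

Directly nullable (have an epsilon-production): elsepart, factor, cond.
No other nonterminal has a production whose RHS symbols are all nullable.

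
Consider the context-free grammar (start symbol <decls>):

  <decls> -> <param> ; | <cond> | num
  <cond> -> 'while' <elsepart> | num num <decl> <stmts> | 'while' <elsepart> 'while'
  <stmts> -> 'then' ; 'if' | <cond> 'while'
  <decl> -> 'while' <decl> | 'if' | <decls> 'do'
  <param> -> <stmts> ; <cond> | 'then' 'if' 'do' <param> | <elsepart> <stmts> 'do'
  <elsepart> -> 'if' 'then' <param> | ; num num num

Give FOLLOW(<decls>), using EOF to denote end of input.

<decls> is the start symbol, so EOF ∈ FOLLOW(<decls>).
In <decl> -> <decls> 'do': add FIRST('do') = { 'do' }.
Union: FOLLOW(<decls>) = { EOF, 'do' }.

{ EOF, 'do' }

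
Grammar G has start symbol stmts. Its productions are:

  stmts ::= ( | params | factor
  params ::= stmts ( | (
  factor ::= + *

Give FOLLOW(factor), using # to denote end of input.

In stmts ::= factor: factor is at the end, add FOLLOW(stmts) = { #, ( }.
Union: FOLLOW(factor) = { #, ( }.

{ #, ( }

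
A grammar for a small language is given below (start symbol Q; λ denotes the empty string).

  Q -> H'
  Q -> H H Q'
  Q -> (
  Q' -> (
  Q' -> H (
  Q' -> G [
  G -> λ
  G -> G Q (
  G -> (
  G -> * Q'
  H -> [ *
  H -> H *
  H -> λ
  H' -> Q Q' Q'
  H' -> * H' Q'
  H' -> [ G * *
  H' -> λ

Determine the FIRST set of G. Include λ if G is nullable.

G -> λ contributes λ.
From G -> G Q (: G, Q nullable, take FIRST(G) ∪ FIRST(Q) ∪ {(} = { (, *, [ }.
G -> ( contributes {(}.
G -> * Q' contributes {*}.
Union: FIRST(G) = { (, *, [, λ }.

{ (, *, [, λ }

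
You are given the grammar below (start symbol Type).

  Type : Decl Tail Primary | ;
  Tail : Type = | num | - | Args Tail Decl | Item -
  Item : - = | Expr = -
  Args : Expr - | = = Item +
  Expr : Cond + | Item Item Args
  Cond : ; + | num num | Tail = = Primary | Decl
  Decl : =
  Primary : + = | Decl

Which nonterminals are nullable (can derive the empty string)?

No nonterminal has an empty production or an RHS whose symbols are all nullable.

{ } (none)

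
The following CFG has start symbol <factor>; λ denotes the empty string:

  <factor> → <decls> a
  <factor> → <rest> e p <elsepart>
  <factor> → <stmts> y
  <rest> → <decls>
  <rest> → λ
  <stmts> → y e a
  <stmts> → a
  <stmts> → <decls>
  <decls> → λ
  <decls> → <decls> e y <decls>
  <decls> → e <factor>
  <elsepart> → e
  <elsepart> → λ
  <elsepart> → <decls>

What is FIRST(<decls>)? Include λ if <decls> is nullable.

{ e, λ }

<decls> → λ contributes λ.
From <decls> → <decls> e y <decls>: <decls> nullable, take FIRST(<decls>) ∪ {e} = { e }.
<decls> → e <factor> contributes {e}.
Union: FIRST(<decls>) = { e, λ }.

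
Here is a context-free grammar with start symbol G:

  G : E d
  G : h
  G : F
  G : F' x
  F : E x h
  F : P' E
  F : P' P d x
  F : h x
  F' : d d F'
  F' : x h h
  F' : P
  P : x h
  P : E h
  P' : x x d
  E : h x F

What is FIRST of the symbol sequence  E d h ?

Add FIRST(E) = { h }; E is not nullable, stop.

{ h }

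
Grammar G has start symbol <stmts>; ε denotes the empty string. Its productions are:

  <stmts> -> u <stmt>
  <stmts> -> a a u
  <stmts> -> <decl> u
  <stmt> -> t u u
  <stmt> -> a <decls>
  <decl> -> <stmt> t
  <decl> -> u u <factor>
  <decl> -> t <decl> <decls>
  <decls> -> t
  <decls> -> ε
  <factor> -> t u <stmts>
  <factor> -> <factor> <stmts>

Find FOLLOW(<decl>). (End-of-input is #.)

{ t, u }

In <stmts> -> <decl> u: add FIRST(u) = { u }.
In <decl> -> t <decl> <decls>: add FIRST(<decls>)\{ε} = { t }.
  Since <decls> is nullable, also add FOLLOW(<decl>) = { t, u }.
Union: FOLLOW(<decl>) = { t, u }.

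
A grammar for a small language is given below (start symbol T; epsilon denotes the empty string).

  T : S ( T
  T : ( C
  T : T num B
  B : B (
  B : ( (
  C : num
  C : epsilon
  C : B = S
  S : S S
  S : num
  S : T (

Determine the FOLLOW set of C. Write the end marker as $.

In T : ( C: C is at the end, add FOLLOW(T) = { $, (, num }.
Union: FOLLOW(C) = { $, (, num }.

{ $, (, num }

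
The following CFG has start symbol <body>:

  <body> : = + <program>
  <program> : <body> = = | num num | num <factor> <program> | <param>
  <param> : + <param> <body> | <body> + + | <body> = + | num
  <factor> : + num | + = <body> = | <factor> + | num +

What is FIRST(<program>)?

From <program> : <body> = =: add FIRST(<body>) = { = }.
<program> : num num contributes {num}.
<program> : num <factor> <program> contributes {num}.
From <program> : <param>: add FIRST(<param>) = { +, =, num }.
Union: FIRST(<program>) = { +, =, num }.

{ +, =, num }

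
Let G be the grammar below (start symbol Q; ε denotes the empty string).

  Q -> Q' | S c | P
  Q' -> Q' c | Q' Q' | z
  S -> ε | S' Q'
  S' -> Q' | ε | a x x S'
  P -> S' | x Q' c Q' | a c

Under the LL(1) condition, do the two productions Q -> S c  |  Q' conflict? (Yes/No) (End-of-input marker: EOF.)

FIRST(S c) = { a, c, z } and FIRST(Q') = { z }.
Both contain z, so the two alternatives are not disjoint — LL(1) conflict.

Yes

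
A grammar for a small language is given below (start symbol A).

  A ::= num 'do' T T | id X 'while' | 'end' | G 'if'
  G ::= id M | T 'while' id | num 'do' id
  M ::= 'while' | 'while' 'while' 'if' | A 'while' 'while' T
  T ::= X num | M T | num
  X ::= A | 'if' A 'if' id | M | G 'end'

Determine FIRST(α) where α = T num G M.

{ 'end', 'if', 'while', id, num }

Add FIRST(T) = { 'end', 'if', 'while', id, num }; T is not nullable, stop.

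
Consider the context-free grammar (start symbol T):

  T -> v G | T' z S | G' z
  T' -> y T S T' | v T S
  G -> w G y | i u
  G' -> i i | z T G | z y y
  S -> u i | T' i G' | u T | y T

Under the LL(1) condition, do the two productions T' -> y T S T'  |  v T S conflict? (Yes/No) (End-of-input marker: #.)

FIRST(y T S T') = { y } and FIRST(v T S) = { v }.
The FIRST sets are disjoint and neither alternative is nullable — no conflict.

No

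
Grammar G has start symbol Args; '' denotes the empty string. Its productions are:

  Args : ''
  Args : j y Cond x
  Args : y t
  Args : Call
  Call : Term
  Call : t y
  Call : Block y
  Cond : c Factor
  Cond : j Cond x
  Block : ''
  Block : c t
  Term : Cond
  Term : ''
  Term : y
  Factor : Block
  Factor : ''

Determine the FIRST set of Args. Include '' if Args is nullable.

Args : '' contributes ''.
Args : j y Cond x contributes {j}.
Args : y t contributes {y}.
From Args : Call: add FIRST(Call) = { c, j, t, y, '' } (including '' since Call is nullable).
Union: FIRST(Args) = { c, j, t, y, '' }.

{ c, j, t, y, '' }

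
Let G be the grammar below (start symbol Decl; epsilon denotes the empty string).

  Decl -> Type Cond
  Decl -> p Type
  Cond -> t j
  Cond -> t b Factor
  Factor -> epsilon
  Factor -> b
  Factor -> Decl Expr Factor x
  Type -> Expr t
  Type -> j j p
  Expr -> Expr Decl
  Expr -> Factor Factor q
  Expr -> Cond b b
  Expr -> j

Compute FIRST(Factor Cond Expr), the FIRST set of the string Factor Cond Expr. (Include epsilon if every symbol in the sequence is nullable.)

{ b, j, p, q, t }

Add FIRST(Factor)\{epsilon} = { b, j, p, q, t }; Factor is nullable, continue.
Add FIRST(Cond) = { t }; Cond is not nullable, stop.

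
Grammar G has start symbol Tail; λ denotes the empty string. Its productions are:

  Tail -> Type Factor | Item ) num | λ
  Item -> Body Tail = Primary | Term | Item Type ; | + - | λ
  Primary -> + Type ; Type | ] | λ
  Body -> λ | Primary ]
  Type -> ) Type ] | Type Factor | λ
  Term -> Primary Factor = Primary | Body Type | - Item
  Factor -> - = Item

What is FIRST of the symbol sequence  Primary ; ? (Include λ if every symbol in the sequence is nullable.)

Add FIRST(Primary)\{λ} = { +, ] }; Primary is nullable, continue.
; is a terminal; add {;} and stop.

{ +, ;, ] }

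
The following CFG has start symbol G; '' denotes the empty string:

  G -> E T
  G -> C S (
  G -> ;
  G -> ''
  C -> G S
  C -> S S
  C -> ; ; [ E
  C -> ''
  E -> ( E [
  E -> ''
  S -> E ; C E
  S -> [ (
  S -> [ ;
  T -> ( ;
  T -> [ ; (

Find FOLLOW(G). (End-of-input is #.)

{ #, (, ;, [ }

G is the start symbol, so # ∈ FOLLOW(G).
In C -> G S: add FIRST(S) = { (, ;, [ }.
Union: FOLLOW(G) = { #, (, ;, [ }.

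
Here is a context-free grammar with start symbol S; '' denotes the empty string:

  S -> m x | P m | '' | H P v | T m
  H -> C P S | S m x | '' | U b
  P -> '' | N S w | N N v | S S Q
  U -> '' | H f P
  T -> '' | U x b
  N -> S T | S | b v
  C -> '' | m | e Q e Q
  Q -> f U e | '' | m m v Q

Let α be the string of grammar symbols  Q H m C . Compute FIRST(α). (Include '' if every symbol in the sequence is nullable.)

Add FIRST(Q)\{''} = { f, m }; Q is nullable, continue.
Add FIRST(H)\{''} = { b, e, f, m, v, w, x }; H is nullable, continue.
m is a terminal; add {m} and stop.

{ b, e, f, m, v, w, x }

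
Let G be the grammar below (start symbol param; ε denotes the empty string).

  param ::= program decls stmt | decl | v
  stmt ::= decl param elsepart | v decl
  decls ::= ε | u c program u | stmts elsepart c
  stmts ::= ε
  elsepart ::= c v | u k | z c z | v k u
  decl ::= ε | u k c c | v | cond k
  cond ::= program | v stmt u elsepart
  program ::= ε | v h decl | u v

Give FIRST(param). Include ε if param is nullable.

{ c, k, u, v, z, ε }

From param ::= program decls stmt: program, decls nullable, take FIRST(program) ∪ FIRST(decls) ∪ FIRST(stmt) = { c, k, u, v, z }.
From param ::= decl: add FIRST(decl) = { k, u, v, ε } (including ε since decl is nullable).
param ::= v contributes {v}.
Union: FIRST(param) = { c, k, u, v, z, ε }.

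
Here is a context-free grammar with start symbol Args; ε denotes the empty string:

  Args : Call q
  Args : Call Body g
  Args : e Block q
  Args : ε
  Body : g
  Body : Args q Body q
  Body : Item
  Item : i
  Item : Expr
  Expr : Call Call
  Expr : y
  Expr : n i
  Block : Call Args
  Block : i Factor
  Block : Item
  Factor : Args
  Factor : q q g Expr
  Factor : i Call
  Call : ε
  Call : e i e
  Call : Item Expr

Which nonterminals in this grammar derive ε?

{ Args, Block, Body, Call, Expr, Factor, Item }

Directly nullable (have an ε-production): Args, Call.
Expr : Call Call with every symbol nullable, so Expr is nullable.
Block : Call Args with every symbol nullable, so Block is nullable.
Item : Expr with every symbol nullable, so Item is nullable.
Factor : Args with every symbol nullable, so Factor is nullable.
Body : Item with every symbol nullable, so Body is nullable.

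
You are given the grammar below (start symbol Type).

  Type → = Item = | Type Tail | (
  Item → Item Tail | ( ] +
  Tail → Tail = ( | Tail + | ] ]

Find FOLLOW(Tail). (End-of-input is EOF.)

{ EOF, +, =, ] }

In Type → Type Tail: Tail is at the end, add FOLLOW(Type) = { EOF, ] }.
In Item → Item Tail: Tail is at the end, add FOLLOW(Item) = { =, ] }.
In Tail → Tail = (: add FIRST(= () = { = }.
In Tail → Tail +: add FIRST(+) = { + }.
Union: FOLLOW(Tail) = { EOF, +, =, ] }.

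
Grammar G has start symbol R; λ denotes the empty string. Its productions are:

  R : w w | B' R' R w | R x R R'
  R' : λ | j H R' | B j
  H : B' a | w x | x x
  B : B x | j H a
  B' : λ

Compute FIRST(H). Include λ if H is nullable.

{ a, w, x }

From H : B' a: B' nullable, take FIRST(B') ∪ {a} = { a }.
H : w x contributes {w}.
H : x x contributes {x}.
Union: FIRST(H) = { a, w, x }.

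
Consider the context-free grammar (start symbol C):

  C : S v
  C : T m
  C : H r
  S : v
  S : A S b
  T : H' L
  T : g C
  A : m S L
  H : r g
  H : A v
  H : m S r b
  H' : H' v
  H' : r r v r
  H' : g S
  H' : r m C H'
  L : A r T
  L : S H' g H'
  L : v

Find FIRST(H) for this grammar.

{ m, r }

H : r g contributes {r}.
From H : A v: add FIRST(A) = { m }.
H : m S r b contributes {m}.
Union: FIRST(H) = { m, r }.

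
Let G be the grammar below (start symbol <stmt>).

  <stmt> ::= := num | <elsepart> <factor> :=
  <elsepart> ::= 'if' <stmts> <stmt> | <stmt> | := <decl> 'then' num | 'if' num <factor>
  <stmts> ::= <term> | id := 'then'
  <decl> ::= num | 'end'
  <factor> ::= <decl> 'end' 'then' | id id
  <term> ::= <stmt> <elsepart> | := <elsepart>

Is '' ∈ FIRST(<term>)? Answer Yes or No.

No

No nonterminal in this grammar is nullable.
No production of <term> has an RHS whose symbols are all nullable, so <term> is not nullable.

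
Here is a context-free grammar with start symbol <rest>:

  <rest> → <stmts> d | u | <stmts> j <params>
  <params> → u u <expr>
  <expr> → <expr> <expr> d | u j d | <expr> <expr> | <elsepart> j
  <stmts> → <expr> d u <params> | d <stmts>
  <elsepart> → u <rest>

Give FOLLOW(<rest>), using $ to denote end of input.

{ $, j }

<rest> is the start symbol, so $ ∈ FOLLOW(<rest>).
In <elsepart> → u <rest>: <rest> is at the end, add FOLLOW(<elsepart>) = { j }.
Union: FOLLOW(<rest>) = { $, j }.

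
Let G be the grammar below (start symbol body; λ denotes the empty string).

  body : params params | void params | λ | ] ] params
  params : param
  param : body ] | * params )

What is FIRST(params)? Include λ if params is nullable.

From params : param: add FIRST(param) = { *, ], void }.
Union: FIRST(params) = { *, ], void }.

{ *, ], void }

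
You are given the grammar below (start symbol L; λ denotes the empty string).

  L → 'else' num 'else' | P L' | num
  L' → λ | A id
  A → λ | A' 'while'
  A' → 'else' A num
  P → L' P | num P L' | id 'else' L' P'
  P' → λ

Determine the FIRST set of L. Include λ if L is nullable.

{ 'else', id, num }

L → 'else' num 'else' contributes {'else'}.
From L → P L': add FIRST(P) = { 'else', id, num }.
L → num contributes {num}.
Union: FIRST(L) = { 'else', id, num }.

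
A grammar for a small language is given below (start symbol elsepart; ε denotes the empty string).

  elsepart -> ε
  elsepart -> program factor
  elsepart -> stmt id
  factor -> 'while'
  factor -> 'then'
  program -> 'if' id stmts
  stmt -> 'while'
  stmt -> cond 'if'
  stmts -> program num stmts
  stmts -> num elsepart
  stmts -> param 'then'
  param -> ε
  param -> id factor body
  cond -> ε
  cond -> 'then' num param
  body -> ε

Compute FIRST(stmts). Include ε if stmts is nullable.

From stmts -> program num stmts: add FIRST(program) = { 'if' }.
stmts -> num elsepart contributes {num}.
From stmts -> param 'then': param nullable, take FIRST(param) ∪ {'then'} = { 'then', id }.
Union: FIRST(stmts) = { 'if', 'then', id, num }.

{ 'if', 'then', id, num }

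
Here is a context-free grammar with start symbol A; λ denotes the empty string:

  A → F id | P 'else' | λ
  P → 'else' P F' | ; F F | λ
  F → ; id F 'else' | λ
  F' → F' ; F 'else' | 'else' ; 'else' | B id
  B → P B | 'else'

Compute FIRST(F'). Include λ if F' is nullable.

From F' → F' ; F 'else': add FIRST(F') = { 'else', ; }.
F' → 'else' ; 'else' contributes {'else'}.
From F' → B id: add FIRST(B) = { 'else', ; }.
Union: FIRST(F') = { 'else', ; }.

{ 'else', ; }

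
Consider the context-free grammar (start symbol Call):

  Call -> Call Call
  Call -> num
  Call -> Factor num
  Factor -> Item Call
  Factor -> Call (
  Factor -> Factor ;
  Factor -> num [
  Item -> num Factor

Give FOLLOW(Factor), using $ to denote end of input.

{ ;, num }

In Call -> Factor num: add FIRST(num) = { num }.
In Factor -> Factor ;: add FIRST(;) = { ; }.
In Item -> num Factor: Factor is at the end, add FOLLOW(Item) = { num }.
Union: FOLLOW(Factor) = { ;, num }.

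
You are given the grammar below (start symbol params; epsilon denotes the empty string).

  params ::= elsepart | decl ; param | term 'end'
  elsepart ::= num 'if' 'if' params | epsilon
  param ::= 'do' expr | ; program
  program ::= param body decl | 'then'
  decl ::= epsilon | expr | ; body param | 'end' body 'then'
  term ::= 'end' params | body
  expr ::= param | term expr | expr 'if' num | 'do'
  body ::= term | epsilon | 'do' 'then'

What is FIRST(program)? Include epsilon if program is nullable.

{ 'do', 'then', ; }

From program ::= param body decl: add FIRST(param) = { 'do', ; }.
program ::= 'then' contributes {'then'}.
Union: FIRST(program) = { 'do', 'then', ; }.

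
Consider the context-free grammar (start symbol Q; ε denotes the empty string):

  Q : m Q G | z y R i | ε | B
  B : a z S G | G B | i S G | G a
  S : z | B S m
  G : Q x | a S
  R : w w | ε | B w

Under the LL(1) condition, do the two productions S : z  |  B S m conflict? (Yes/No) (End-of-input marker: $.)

FIRST(z) = { z } and FIRST(B S m) = { a, i, m, x, z }.
Both contain z, so the two alternatives are not disjoint — LL(1) conflict.

Yes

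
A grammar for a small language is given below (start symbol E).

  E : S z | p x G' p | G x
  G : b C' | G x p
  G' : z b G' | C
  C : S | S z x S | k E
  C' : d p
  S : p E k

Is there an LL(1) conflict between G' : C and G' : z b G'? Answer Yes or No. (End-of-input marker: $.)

FIRST(C) = { k, p } and FIRST(z b G') = { z }.
The FIRST sets are disjoint and neither alternative is nullable — no conflict.

No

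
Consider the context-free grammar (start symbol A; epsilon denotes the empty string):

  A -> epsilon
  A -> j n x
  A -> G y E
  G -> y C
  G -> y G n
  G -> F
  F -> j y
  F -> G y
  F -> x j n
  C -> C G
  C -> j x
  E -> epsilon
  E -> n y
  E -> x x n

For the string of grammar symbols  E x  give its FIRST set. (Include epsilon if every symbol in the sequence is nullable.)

Add FIRST(E)\{epsilon} = { n, x }; E is nullable, continue.
x is a terminal; add {x} and stop.

{ n, x }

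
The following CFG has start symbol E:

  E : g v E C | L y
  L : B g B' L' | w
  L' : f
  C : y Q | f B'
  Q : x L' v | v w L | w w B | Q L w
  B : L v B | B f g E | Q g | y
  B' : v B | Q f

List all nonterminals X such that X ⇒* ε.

{ } (none)

No nonterminal has an empty production or an RHS whose symbols are all nullable.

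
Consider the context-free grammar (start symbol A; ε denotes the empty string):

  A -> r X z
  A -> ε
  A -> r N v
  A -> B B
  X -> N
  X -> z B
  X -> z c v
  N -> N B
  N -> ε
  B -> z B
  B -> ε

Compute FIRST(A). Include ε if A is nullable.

{ r, z, ε }

A -> r X z contributes {r}.
A -> ε contributes ε.
A -> r N v contributes {r}.
From A -> B B: B, B nullable, take FIRST(B) ∪ FIRST(B) = { z }; also ε since the whole RHS is nullable.
Union: FIRST(A) = { r, z, ε }.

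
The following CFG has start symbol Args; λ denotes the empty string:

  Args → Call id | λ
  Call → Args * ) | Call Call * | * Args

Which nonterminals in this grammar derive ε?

{ Args }

Directly nullable (have an λ-production): Args.
No other nonterminal has a production whose RHS symbols are all nullable.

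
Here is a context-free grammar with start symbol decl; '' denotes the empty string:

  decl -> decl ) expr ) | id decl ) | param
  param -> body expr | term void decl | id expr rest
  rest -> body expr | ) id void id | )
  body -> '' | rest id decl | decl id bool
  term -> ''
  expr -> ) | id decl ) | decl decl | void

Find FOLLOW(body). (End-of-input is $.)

In param -> body expr: add FIRST(expr) = { ), id, void }.
In rest -> body expr: add FIRST(expr) = { ), id, void }.
Union: FOLLOW(body) = { ), id, void }.

{ ), id, void }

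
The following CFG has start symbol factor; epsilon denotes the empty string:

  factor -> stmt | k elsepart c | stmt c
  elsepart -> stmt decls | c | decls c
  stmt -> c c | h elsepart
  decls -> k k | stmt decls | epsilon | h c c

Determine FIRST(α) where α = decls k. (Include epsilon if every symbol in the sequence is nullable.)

{ c, h, k }

Add FIRST(decls)\{epsilon} = { c, h, k }; decls is nullable, continue.
k is a terminal; add {k} and stop.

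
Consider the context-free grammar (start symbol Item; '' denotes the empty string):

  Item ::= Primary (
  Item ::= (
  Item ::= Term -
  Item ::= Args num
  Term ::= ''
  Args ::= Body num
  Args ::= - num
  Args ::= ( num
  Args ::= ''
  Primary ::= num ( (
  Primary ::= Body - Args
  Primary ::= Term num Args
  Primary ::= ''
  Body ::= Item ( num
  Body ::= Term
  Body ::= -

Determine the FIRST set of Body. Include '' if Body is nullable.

From Body ::= Item ( num: add FIRST(Item) = { (, -, num }.
From Body ::= Term: add FIRST(Term) = { '' } (including '' since Term is nullable).
Body ::= - contributes {-}.
Union: FIRST(Body) = { (, -, num, '' }.

{ (, -, num, '' }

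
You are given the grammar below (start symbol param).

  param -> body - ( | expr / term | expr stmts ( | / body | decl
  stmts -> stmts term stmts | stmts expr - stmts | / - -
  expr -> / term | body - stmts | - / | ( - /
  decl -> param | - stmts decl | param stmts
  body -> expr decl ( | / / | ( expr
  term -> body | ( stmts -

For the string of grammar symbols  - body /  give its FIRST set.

{ - }

- is a terminal; add {-} and stop.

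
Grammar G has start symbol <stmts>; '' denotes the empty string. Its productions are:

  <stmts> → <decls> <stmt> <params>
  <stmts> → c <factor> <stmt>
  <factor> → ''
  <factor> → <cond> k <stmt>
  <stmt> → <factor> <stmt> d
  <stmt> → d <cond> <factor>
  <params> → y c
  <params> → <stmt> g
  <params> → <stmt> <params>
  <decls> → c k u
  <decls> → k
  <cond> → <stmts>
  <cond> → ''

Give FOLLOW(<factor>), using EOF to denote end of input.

In <stmts> → c <factor> <stmt>: add FIRST(<stmt>) = { c, d, k }.
In <stmt> → <factor> <stmt> d: add FIRST(<stmt> d) = { c, d, k }.
In <stmt> → d <cond> <factor>: <factor> is at the end, add FOLLOW(<stmt>) = { EOF, c, d, g, k, y }.
Union: FOLLOW(<factor>) = { EOF, c, d, g, k, y }.

{ EOF, c, d, g, k, y }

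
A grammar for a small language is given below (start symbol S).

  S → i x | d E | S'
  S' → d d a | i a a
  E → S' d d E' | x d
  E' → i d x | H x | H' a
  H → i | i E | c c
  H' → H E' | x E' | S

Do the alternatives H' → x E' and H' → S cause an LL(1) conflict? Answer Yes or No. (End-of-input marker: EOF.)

FIRST(x E') = { x } and FIRST(S) = { d, i }.
The FIRST sets are disjoint and neither alternative is nullable — no conflict.

No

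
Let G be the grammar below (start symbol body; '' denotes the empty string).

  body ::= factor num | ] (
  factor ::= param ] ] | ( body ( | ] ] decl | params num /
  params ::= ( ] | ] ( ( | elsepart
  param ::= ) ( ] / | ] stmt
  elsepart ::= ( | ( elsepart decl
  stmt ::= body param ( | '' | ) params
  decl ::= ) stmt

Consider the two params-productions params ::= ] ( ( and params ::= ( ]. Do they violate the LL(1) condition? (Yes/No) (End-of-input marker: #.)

No

FIRST(] ( () = { ] } and FIRST(( ]) = { ( }.
The FIRST sets are disjoint and neither alternative is nullable — no conflict.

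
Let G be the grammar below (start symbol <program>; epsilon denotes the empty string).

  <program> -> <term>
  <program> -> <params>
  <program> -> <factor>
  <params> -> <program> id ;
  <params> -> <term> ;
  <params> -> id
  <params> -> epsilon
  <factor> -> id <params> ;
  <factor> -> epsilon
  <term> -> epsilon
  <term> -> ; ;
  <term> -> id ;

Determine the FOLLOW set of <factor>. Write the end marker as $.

In <program> -> <factor>: <factor> is at the end, add FOLLOW(<program>) = { $, id }.
Union: FOLLOW(<factor>) = { $, id }.

{ $, id }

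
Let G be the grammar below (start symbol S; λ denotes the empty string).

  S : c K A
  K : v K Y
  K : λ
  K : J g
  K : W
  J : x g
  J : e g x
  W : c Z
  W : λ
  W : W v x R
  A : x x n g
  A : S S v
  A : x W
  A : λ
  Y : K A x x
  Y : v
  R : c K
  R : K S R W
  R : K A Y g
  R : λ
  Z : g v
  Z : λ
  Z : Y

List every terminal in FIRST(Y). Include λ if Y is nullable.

From Y : K A x x: K, A nullable, take FIRST(K) ∪ FIRST(A) ∪ {x} = { c, e, v, x }.
Y : v contributes {v}.
Union: FIRST(Y) = { c, e, v, x }.

{ c, e, v, x }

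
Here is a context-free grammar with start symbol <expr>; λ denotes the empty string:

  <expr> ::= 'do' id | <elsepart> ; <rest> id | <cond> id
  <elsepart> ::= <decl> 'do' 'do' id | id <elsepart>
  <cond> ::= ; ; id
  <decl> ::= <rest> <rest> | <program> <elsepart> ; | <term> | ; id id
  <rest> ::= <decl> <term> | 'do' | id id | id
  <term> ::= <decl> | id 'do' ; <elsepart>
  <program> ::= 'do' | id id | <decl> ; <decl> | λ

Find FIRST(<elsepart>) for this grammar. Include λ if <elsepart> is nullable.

From <elsepart> ::= <decl> 'do' 'do' id: add FIRST(<decl>) = { 'do', ;, id }.
<elsepart> ::= id <elsepart> contributes {id}.
Union: FIRST(<elsepart>) = { 'do', ;, id }.

{ 'do', ;, id }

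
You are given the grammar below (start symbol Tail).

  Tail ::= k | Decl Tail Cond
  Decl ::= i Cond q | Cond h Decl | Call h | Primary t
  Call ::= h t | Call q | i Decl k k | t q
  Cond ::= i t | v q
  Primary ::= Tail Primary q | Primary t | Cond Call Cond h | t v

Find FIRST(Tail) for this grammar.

Tail ::= k contributes {k}.
From Tail ::= Decl Tail Cond: add FIRST(Decl) = { h, i, k, t, v }.
Union: FIRST(Tail) = { h, i, k, t, v }.

{ h, i, k, t, v }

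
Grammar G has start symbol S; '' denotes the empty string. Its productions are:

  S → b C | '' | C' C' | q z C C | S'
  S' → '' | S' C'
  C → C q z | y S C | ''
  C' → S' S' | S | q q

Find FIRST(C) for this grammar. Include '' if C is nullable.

{ q, y, '' }

From C → C q z: C nullable, take FIRST(C) ∪ {q} = { q, y }.
C → y S C contributes {y}.
C → '' contributes ''.
Union: FIRST(C) = { q, y, '' }.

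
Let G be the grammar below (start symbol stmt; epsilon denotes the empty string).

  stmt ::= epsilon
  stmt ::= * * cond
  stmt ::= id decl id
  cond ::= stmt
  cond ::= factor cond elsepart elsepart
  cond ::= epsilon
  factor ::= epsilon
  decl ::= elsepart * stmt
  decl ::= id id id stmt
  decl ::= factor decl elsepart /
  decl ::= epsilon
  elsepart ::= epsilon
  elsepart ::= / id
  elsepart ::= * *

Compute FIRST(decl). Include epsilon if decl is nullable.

From decl ::= elsepart * stmt: elsepart nullable, take FIRST(elsepart) ∪ {*} = { *, / }.
decl ::= id id id stmt contributes {id}.
From decl ::= factor decl elsepart /: factor, decl, elsepart nullable, take FIRST(factor) ∪ FIRST(decl) ∪ FIRST(elsepart) ∪ {/} = { *, /, id }.
decl ::= epsilon contributes epsilon.
Union: FIRST(decl) = { *, /, id, epsilon }.

{ *, /, id, epsilon }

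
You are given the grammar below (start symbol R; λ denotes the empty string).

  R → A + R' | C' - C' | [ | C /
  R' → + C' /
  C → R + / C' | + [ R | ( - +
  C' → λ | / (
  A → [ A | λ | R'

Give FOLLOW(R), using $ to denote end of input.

{ $, +, / }

R is the start symbol, so $ ∈ FOLLOW(R).
In C → R + / C': add FIRST(+ / C') = { + }.
In C → + [ R: R is at the end, add FOLLOW(C) = { / }.
Union: FOLLOW(R) = { $, +, / }.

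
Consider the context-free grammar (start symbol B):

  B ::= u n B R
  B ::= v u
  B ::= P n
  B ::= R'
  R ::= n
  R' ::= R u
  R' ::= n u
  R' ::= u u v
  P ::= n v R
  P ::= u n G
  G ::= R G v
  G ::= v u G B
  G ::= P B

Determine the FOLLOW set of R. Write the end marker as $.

In B ::= u n B R: R is at the end, add FOLLOW(B) = { $, n, u, v }.
In R' ::= R u: add FIRST(u) = { u }.
In P ::= n v R: R is at the end, add FOLLOW(P) = { n, u, v }.
In G ::= R G v: add FIRST(G v) = { n, u, v }.
Union: FOLLOW(R) = { $, n, u, v }.

{ $, n, u, v }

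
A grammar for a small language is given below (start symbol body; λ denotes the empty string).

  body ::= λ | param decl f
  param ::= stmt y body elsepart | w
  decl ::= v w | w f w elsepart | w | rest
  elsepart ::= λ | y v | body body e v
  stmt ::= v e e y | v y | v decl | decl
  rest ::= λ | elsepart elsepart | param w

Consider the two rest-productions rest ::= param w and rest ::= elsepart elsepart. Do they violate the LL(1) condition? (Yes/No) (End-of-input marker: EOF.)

Yes

FIRST(param w) = { e, v, w, y } and FIRST(elsepart elsepart) = { e, v, w, y, λ }.
Both contain e, so the two alternatives are not disjoint — LL(1) conflict.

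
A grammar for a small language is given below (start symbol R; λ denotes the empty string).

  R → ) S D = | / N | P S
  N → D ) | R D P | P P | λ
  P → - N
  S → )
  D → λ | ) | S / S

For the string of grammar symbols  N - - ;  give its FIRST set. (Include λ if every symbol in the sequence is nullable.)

Add FIRST(N)\{λ} = { ), -, / }; N is nullable, continue.
- is a terminal; add {-} and stop.

{ ), -, / }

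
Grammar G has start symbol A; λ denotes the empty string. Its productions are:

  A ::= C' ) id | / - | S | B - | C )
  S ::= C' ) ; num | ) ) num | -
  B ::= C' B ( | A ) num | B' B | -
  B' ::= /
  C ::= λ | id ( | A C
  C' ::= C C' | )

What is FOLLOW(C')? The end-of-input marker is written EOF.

{ ), -, /, id }

In A ::= C' ) id: add FIRST() id) = { ) }.
In S ::= C' ) ; num: add FIRST() ; num) = { ) }.
In B ::= C' B (: add FIRST(B () = { ), -, /, id }.
In C' ::= C C': C' is at the end, add FOLLOW(C') = { ), -, /, id }.
Union: FOLLOW(C') = { ), -, /, id }.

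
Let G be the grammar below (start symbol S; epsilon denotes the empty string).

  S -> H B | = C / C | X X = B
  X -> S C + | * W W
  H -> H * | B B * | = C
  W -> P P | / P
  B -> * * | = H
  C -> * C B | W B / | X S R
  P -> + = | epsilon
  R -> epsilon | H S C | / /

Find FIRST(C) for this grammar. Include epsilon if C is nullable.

C -> * C B contributes {*}.
From C -> W B /: W nullable, take FIRST(W) ∪ FIRST(B) = { *, +, /, = }.
From C -> X S R: add FIRST(X) = { *, = }.
Union: FIRST(C) = { *, +, /, = }.

{ *, +, /, = }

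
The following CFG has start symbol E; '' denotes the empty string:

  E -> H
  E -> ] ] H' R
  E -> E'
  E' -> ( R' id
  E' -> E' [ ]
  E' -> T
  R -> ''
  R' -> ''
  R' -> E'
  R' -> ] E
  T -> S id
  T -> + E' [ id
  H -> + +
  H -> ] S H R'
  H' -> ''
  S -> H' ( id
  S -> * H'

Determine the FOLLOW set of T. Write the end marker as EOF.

{ EOF, (, *, +, [, ], id }

In E' -> T: T is at the end, add FOLLOW(E') = { EOF, (, *, +, [, ], id }.
Union: FOLLOW(T) = { EOF, (, *, +, [, ], id }.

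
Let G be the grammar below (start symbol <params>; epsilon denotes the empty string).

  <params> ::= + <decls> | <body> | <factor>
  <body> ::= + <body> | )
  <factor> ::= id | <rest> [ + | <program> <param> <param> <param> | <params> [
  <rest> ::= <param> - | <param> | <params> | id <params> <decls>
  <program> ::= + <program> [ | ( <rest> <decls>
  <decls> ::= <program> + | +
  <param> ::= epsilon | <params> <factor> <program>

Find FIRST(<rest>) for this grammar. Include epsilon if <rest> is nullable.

From <rest> ::= <param> -: <param> nullable, take FIRST(<param>) ∪ {-} = { (, ), +, -, [, id }.
From <rest> ::= <param>: add FIRST(<param>) = { (, ), +, -, [, id, epsilon } (including epsilon since <param> is nullable).
From <rest> ::= <params>: add FIRST(<params>) = { (, ), +, -, [, id }.
<rest> ::= id <params> <decls> contributes {id}.
Union: FIRST(<rest>) = { (, ), +, -, [, id, epsilon }.

{ (, ), +, -, [, id, epsilon }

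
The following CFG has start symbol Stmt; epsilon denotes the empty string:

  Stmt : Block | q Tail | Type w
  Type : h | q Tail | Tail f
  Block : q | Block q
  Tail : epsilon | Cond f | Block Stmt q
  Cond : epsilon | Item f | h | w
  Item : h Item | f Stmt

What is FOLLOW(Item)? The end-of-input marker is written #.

{ f }

In Cond : Item f: add FIRST(f) = { f }.
In Item : h Item: Item is at the end, add FOLLOW(Item) = { f }.
Union: FOLLOW(Item) = { f }.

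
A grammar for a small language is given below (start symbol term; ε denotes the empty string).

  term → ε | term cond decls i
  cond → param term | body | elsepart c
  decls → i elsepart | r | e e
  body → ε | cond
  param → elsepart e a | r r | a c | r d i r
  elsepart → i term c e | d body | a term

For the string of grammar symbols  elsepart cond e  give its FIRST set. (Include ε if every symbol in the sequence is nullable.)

Add FIRST(elsepart) = { a, d, i }; elsepart is not nullable, stop.

{ a, d, i }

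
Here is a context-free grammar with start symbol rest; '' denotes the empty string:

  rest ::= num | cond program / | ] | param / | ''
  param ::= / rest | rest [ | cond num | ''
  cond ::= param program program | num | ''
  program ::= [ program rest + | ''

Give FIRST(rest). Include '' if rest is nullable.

{ /, [, ], num, '' }

rest ::= num contributes {num}.
From rest ::= cond program /: cond, program nullable, take FIRST(cond) ∪ FIRST(program) ∪ {/} = { /, [, ], num }.
rest ::= ] contributes {]}.
From rest ::= param /: param nullable, take FIRST(param) ∪ {/} = { /, [, ], num }.
rest ::= '' contributes ''.
Union: FIRST(rest) = { /, [, ], num, '' }.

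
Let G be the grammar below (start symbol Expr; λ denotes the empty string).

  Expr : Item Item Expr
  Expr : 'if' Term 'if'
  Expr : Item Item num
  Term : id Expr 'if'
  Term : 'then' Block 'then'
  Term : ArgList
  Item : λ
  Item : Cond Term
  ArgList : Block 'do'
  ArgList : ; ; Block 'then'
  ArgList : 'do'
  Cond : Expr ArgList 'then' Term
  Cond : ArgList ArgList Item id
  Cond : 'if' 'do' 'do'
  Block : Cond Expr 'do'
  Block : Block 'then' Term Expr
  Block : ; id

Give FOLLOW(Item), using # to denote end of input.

{ 'do', 'if', ;, id, num }

In Expr : Item Item Expr: add FIRST(Item Expr) = { 'do', 'if', ;, num }.
In Expr : Item Item Expr: add FIRST(Expr) = { 'do', 'if', ;, num }.
In Expr : Item Item num: add FIRST(Item num) = { 'do', 'if', ;, num }.
In Expr : Item Item num: add FIRST(num) = { num }.
In Cond : ArgList ArgList Item id: add FIRST(id) = { id }.
Union: FOLLOW(Item) = { 'do', 'if', ;, id, num }.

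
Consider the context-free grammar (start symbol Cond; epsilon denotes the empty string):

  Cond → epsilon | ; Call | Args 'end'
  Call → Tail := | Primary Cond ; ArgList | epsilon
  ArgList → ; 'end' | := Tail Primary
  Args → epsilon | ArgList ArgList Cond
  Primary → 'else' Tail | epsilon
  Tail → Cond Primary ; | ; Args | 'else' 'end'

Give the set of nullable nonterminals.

{ Args, Call, Cond, Primary }

Directly nullable (have an epsilon-production): Cond, Call, Args, Primary.
No other nonterminal has a production whose RHS symbols are all nullable.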